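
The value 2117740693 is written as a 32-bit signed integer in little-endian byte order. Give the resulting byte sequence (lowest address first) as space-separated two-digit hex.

95 28 3A 7E

2117740693 in hexadecimal, padded to 32 bits, is 0x7E3A2895.
Split into bytes (most-significant first): 7E 3A 28 95.
Little-endian stores the least-significant byte at the lowest address.
So at ascending addresses the bytes are 95 28 3A 7E.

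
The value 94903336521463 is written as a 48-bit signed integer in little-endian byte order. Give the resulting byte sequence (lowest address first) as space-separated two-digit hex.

F7 4E A9 67 50 56

94903336521463 in hexadecimal, padded to 48 bits, is 0x565067A94EF7.
Split into bytes (most-significant first): 56 50 67 A9 4E F7.
Little-endian: lowest address holds the least-significant byte.
So at ascending addresses the bytes are F7 4E A9 67 50 56.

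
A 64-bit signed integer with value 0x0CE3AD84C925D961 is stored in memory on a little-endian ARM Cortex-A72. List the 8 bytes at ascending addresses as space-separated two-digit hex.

61 D9 25 C9 84 AD E3 0C

Split into bytes (most-significant first): 0C E3 AD 84 C9 25 D9 61.
In little-endian order the low byte comes first in memory.
So at ascending addresses the bytes are 61 D9 25 C9 84 AD E3 0C.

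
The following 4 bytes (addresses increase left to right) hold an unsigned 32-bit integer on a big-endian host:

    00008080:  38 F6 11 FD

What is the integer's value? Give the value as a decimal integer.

955650557

Big-endian stores the most-significant byte at the lowest address.
The bytes are already most-significant first: 0x38F611FD.
0x38F611FD = 955650557.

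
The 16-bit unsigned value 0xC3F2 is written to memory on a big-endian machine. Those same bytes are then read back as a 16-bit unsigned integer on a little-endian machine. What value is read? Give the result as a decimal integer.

62147

Stored big-endian, the bytes at ascending addresses are C3 F2.
Read back as little-endian, the first byte is least significant, giving 0xF2C3.
0xF2C3 = 62147.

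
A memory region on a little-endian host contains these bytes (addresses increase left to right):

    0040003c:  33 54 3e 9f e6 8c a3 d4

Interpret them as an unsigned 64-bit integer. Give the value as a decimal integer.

Little-endian stores the least-significant byte at the lowest address.
Reassemble most-significant byte first: D4 A3 8C E6 9F 3E 54 33 → 0xD4A38CE69F3E5433.
0xD4A38CE69F3E5433 = 15322245279386588211.

15322245279386588211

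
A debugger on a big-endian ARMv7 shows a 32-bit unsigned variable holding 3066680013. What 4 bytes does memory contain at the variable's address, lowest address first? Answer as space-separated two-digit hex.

B6 C9 D2 CD

3066680013 in hexadecimal, padded to 32 bits, is 0xB6C9D2CD.
Split into bytes (most-significant first): B6 C9 D2 CD.
Big-endian: lowest address holds the most-significant byte.
So the memory order matches the most-significant-first order: B6 C9 D2 CD.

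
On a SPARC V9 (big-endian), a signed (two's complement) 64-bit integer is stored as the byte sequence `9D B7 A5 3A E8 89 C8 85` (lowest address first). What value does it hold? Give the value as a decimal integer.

Big-endian: lowest address holds the most-significant byte.
The bytes are already most-significant first: 0x9DB7A53AE889C885.
Top bit is set, so as a signed 64-bit value this is 0x9DB7A53AE889C885 − 2^64 = -7082010216588785531.

-7082010216588785531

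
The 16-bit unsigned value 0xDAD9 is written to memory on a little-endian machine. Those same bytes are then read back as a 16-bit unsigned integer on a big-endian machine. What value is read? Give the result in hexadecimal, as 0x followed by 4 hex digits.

Stored little-endian, the bytes at ascending addresses are D9 DA.
Read back as big-endian, the last byte is least significant, giving 0xD9DA.

0xD9DA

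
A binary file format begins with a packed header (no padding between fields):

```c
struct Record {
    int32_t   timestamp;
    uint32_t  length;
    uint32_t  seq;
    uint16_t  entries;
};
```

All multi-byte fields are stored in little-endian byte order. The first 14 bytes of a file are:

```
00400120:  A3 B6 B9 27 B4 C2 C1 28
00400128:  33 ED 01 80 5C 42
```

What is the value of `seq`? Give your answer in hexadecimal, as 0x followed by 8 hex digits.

`seq` follows `timestamp` (4 B), `length` (4 B), so it starts at offset 4 + 4 = 8 and occupies 4 bytes.
Bytes at offsets 8..11: 33 ED 01 80.
Little-endian stores the least-significant byte at the lowest address.
Reassemble most-significant byte first: 80 01 ED 33 → 0x8001ED33.

0x8001ED33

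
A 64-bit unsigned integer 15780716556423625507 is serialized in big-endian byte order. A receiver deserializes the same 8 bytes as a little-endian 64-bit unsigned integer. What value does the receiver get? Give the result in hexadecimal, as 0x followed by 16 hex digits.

15780716556423625507 in 64-bit hexadecimal is 0xDB005E1926C17B23.
Stored big-endian, the bytes at ascending addresses are DB 00 5E 19 26 C1 7B 23.
Read back as little-endian, the first byte is least significant, giving 0x237BC126195E00DB.

0x237BC126195E00DB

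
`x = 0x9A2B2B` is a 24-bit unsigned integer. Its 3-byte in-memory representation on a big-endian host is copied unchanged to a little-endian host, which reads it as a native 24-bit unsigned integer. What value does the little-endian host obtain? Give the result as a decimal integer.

Stored big-endian, the bytes at ascending addresses are 9A 2B 2B.
Read back as little-endian, the first byte is least significant, giving 0x2B2B9A.
0x2B2B9A = 2829210.

2829210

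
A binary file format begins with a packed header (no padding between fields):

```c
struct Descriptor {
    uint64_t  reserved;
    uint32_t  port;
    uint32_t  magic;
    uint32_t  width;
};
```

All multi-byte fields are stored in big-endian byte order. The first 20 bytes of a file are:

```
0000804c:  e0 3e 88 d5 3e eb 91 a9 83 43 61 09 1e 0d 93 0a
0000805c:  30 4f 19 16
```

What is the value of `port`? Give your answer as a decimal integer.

`port` follows `reserved` (8 bytes), so it starts at byte offset 8 and occupies 4 bytes.
Bytes at offsets 8..11: 83 43 61 09.
Big-endian stores the most-significant byte at the lowest address.
The bytes are already most-significant first: 0x83436109.
0x83436109 = 2202231049.

2202231049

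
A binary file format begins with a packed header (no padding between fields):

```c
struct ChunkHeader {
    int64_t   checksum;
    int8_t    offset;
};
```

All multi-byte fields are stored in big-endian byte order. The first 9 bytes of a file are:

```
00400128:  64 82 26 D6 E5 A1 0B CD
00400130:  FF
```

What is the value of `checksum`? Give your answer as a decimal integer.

`checksum` is the first field, at byte offset 0, occupying 8 bytes.
Bytes at offsets 0..7: 64 82 26 D6 E5 A1 0B CD.
Big-endian: lowest address holds the most-significant byte.
The bytes are already most-significant first: 0x648226D6E5A10BCD.
0x648226D6E5A10BCD = 7242393855182572493.

7242393855182572493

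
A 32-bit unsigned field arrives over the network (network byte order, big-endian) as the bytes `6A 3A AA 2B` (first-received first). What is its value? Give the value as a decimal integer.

Big-endian stores the most-significant byte at the lowest address.
The bytes are already most-significant first: 0x6A3AAA2B.
0x6A3AAA2B = 1782229547.

1782229547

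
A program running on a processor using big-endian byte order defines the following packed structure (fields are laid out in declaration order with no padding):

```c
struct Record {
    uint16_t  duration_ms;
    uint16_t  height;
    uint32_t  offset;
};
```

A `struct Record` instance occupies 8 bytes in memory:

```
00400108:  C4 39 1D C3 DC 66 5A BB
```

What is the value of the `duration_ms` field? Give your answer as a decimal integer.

`duration_ms` is the first field, at byte offset 0, occupying 2 bytes.
Bytes at offsets 0..1: C4 39.
In big-endian order the high byte comes first in memory.
The bytes are already most-significant first: 0xC439.
0xC439 = 50233.

50233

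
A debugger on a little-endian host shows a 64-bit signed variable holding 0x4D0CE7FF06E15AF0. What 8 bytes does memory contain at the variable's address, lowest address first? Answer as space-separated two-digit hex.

F0 5A E1 06 FF E7 0C 4D

Split into bytes (most-significant first): 4D 0C E7 FF 06 E1 5A F0.
Little-endian stores the least-significant byte at the lowest address.
So at ascending addresses the bytes are F0 5A E1 06 FF E7 0C 4D.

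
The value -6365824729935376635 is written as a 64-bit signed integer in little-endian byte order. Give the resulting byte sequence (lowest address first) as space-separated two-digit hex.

05 0F CE BD 22 0C A8 A7

Two's complement of -6365824729935376635 in 64 bits: 6365824729935376635 = 0x5857F3DD4231F0FB; invert → 0xA7A80C22BDCE0F04; add 1 → 0xA7A80C22BDCE0F05.
Split into bytes (most-significant first): A7 A8 0C 22 BD CE 0F 05.
Little-endian stores the least-significant byte at the lowest address.
So at ascending addresses the bytes are 05 0F CE BD 22 0C A8 A7.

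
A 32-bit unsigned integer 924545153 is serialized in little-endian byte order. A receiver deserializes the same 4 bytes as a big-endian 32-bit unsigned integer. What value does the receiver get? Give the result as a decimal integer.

2171607863

924545153 in 32-bit hexadecimal is 0x371B7081.
Stored little-endian, the bytes at ascending addresses are 81 70 1B 37.
Read back as big-endian, the last byte is least significant, giving 0x81701B37.
0x81701B37 = 2171607863.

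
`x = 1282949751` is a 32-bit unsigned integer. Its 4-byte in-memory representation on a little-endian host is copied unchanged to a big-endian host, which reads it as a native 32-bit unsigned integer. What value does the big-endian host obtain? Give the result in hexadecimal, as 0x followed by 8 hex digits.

1282949751 in 32-bit hexadecimal is 0x4C784277.
Stored little-endian, the bytes at ascending addresses are 77 42 78 4C.
Read back as big-endian, the last byte is least significant, giving 0x7742784C.

0x7742784C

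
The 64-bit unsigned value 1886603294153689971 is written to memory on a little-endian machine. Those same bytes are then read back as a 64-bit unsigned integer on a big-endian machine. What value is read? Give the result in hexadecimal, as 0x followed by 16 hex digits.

1886603294153689971 in 64-bit hexadecimal is 0x1A2E8FB34C1CCB73.
Stored little-endian, the bytes at ascending addresses are 73 CB 1C 4C B3 8F 2E 1A.
Read back as big-endian, the last byte is least significant, giving 0x73CB1C4CB38F2E1A.

0x73CB1C4CB38F2E1A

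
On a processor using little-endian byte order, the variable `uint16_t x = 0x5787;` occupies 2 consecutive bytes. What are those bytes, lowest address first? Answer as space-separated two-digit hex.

87 57

Split into bytes (most-significant first): 57 87.
Little-endian: lowest address holds the least-significant byte.
So at ascending addresses the bytes are 87 57.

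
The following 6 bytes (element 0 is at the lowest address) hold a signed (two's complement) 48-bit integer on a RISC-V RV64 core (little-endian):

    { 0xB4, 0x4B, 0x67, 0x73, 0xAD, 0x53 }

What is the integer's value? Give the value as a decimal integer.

Little-endian: lowest address holds the least-significant byte.
Reassemble most-significant byte first: 53 AD 73 67 4B B4 → 0x53AD73674BB4.
0x53AD73674BB4 = 92004430597044.

92004430597044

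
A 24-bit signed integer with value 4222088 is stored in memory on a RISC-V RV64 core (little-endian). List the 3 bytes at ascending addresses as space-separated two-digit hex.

4222088 in hexadecimal, padded to 24 bits, is 0x406C88.
Split into bytes (most-significant first): 40 6C 88.
Little-endian stores the least-significant byte at the lowest address.
So at ascending addresses the bytes are 88 6C 40.

88 6C 40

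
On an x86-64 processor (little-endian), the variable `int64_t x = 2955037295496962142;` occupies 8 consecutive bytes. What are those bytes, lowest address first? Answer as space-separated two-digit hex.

2955037295496962142 in hexadecimal, padded to 64 bits, is 0x290266C38820A05E.
Split into bytes (most-significant first): 29 02 66 C3 88 20 A0 5E.
In little-endian order the low byte comes first in memory.
So at ascending addresses the bytes are 5E A0 20 88 C3 66 02 29.

5E A0 20 88 C3 66 02 29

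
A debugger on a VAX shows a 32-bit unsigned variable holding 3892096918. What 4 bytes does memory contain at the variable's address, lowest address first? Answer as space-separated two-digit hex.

3892096918 in hexadecimal, padded to 32 bits, is 0xE7FCAF96.
Split into bytes (most-significant first): E7 FC AF 96.
Little-endian: lowest address holds the least-significant byte.
So at ascending addresses the bytes are 96 AF FC E7.

96 AF FC E7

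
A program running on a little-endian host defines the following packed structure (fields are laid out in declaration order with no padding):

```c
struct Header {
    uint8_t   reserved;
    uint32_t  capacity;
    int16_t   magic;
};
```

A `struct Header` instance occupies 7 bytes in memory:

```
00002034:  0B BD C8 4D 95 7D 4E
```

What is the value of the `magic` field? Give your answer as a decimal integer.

`magic` follows `reserved` (1 B), `capacity` (4 B), so it starts at offset 1 + 4 = 5 and occupies 2 bytes.
Bytes at offsets 5..6: 7D 4E.
In little-endian order the low byte comes first in memory.
Reassemble most-significant byte first: 4E 7D → 0x4E7D.
0x4E7D = 20093.

20093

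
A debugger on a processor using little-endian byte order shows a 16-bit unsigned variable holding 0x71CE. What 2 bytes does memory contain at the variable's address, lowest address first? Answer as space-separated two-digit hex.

CE 71

Split into bytes (most-significant first): 71 CE.
In little-endian order the low byte comes first in memory.
So at ascending addresses the bytes are CE 71.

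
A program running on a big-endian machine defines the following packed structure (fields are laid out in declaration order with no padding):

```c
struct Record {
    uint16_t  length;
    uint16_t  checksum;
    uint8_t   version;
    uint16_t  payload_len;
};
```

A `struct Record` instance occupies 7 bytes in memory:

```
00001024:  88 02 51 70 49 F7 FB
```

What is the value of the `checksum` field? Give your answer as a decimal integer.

20848

`checksum` follows `length` (2 bytes), so it starts at byte offset 2 and occupies 2 bytes.
Bytes at offsets 2..3: 51 70.
Big-endian stores the most-significant byte at the lowest address.
The bytes are already most-significant first: 0x5170.
0x5170 = 20848.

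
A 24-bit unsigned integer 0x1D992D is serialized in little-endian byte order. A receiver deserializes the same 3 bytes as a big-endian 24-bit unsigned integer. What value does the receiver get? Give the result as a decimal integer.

2988317

Stored little-endian, the bytes at ascending addresses are 2D 99 1D.
Read back as big-endian, the last byte is least significant, giving 0x2D991D.
0x2D991D = 2988317.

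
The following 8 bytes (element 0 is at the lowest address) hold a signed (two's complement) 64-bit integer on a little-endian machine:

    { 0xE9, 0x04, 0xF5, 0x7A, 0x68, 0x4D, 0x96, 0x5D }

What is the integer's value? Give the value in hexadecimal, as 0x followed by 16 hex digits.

In little-endian order the low byte comes first in memory.
Reassemble most-significant byte first: 5D 96 4D 68 7A F5 04 E9 → 0x5D964D687AF504E9.

0x5D964D687AF504E9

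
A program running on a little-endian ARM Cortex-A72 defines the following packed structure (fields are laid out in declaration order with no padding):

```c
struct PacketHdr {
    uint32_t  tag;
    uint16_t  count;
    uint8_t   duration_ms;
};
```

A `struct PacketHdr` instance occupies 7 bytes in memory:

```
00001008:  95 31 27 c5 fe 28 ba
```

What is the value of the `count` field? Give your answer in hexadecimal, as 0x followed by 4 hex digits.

`count` follows `tag` (4 bytes), so it starts at byte offset 4 and occupies 2 bytes.
Bytes at offsets 4..5: FE 28.
Little-endian stores the least-significant byte at the lowest address.
Reassemble most-significant byte first: 28 FE → 0x28FE.

0x28FE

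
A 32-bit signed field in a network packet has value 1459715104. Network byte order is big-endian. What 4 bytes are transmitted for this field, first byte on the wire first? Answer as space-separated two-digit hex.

57 01 7C 20

1459715104 in hexadecimal, padded to 32 bits, is 0x57017C20.
Split into bytes (most-significant first): 57 01 7C 20.
Big-endian stores the most-significant byte at the lowest address.
So the memory order matches the most-significant-first order: 57 01 7C 20.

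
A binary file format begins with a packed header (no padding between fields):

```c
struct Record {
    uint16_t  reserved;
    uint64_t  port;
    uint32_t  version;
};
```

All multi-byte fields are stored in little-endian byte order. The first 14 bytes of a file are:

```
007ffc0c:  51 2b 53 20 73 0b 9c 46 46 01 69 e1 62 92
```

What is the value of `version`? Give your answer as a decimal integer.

2455953769

`version` follows `reserved` (2 B), `port` (8 B), so it starts at offset 2 + 8 = 10 and occupies 4 bytes.
Bytes at offsets 10..13: 69 E1 62 92.
In little-endian order the low byte comes first in memory.
Reassemble most-significant byte first: 92 62 E1 69 → 0x9262E169.
0x9262E169 = 2455953769.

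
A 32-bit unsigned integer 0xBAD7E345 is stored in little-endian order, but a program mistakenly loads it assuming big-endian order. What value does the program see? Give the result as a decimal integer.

1172559802

Stored little-endian, the bytes at ascending addresses are 45 E3 D7 BA.
Read back as big-endian, the last byte is least significant, giving 0x45E3D7BA.
0x45E3D7BA = 1172559802.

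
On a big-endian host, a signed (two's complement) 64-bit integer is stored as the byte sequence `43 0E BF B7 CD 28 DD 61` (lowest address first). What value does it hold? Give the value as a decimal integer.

Big-endian stores the most-significant byte at the lowest address.
The bytes are already most-significant first: 0x430EBFB7CD28DD61.
0x430EBFB7CD28DD61 = 4832010246357048673.

4832010246357048673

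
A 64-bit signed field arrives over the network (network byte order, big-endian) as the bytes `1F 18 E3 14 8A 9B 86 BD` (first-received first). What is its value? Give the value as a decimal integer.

Big-endian: lowest address holds the most-significant byte.
The bytes are already most-significant first: 0x1F18E3148A9B86BD.
0x1F18E3148A9B86BD = 2240790491981121213.

2240790491981121213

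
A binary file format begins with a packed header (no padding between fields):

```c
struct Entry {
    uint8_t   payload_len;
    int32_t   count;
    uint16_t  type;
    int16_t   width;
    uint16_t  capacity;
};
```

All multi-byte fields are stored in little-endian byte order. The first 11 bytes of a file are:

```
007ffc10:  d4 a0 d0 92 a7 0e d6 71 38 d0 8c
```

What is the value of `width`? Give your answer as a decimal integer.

`width` follows `payload_len` (1 B), `count` (4 B), `type` (2 B), so it starts at offset 1 + 4 + 2 = 7 and occupies 2 bytes.
Bytes at offsets 7..8: 71 38.
In little-endian order the low byte comes first in memory.
Reassemble most-significant byte first: 38 71 → 0x3871.
0x3871 = 14449.

14449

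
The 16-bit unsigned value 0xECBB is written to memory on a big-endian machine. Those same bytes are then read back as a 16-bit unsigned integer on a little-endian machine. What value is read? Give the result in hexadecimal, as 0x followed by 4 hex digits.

0xBBEC

Stored big-endian, the bytes at ascending addresses are EC BB.
Read back as little-endian, the first byte is least significant, giving 0xBBEC.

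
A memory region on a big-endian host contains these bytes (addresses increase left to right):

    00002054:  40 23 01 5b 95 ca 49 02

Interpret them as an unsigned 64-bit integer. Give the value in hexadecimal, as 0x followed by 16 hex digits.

Big-endian stores the most-significant byte at the lowest address.
The bytes are already most-significant first: 0x4023015B95CA4902.

0x4023015B95CA4902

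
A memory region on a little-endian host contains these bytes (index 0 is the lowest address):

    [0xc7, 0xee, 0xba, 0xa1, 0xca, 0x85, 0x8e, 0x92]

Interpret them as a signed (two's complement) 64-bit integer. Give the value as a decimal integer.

Little-endian stores the least-significant byte at the lowest address.
Reassemble most-significant byte first: 92 8E 85 CA A1 BA EE C7 → 0x928E85CAA1BAEEC7.
Top bit is set, so as a signed 64-bit value this is 0x928E85CAA1BAEEC7 − 2^64 = -7886218792135889209.

-7886218792135889209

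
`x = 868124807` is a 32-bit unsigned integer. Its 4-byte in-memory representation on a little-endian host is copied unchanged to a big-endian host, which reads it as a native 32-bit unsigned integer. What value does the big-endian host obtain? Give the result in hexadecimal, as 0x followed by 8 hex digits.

868124807 in 32-bit hexadecimal is 0x33BE8887.
Stored little-endian, the bytes at ascending addresses are 87 88 BE 33.
Read back as big-endian, the last byte is least significant, giving 0x8788BE33.

0x8788BE33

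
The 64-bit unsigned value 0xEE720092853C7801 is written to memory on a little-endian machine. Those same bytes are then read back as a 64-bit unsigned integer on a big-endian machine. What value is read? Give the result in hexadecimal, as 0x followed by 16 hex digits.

Stored little-endian, the bytes at ascending addresses are 01 78 3C 85 92 00 72 EE.
Read back as big-endian, the last byte is least significant, giving 0x01783C85920072EE.

0x01783C85920072EE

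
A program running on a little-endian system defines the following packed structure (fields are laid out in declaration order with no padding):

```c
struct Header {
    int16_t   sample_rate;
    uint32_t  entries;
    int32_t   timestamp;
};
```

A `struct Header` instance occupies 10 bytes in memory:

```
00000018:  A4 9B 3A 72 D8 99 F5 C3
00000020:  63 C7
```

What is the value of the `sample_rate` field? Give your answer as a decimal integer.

-25692

`sample_rate` is the first field, at byte offset 0, occupying 2 bytes.
Bytes at offsets 0..1: A4 9B.
Little-endian: lowest address holds the least-significant byte.
Reassemble most-significant byte first: 9B A4 → 0x9BA4.
Top bit is set, so as a signed 16-bit value this is 0x9BA4 − 2^16 = -25692.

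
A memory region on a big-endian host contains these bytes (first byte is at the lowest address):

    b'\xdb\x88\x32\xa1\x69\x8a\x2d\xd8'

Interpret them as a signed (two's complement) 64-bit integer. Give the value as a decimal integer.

-2627794713728897576

In big-endian order the high byte comes first in memory.
The bytes are already most-significant first: 0xDB8832A1698A2DD8.
Top bit is set, so as a signed 64-bit value this is 0xDB8832A1698A2DD8 − 2^64 = -2627794713728897576.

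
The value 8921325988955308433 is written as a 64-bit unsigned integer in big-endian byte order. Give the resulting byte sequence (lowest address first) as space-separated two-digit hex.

7B CE EA B8 41 24 41 91

8921325988955308433 in hexadecimal, padded to 64 bits, is 0x7BCEEAB841244191.
Split into bytes (most-significant first): 7B CE EA B8 41 24 41 91.
Big-endian: lowest address holds the most-significant byte.
So the memory order matches the most-significant-first order: 7B CE EA B8 41 24 41 91.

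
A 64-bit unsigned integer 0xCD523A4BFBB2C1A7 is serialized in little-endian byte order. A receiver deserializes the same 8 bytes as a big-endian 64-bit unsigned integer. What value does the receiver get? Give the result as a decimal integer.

12088139667207770829

Stored little-endian, the bytes at ascending addresses are A7 C1 B2 FB 4B 3A 52 CD.
Read back as big-endian, the last byte is least significant, giving 0xA7C1B2FB4B3A52CD.
0xA7C1B2FB4B3A52CD = 12088139667207770829.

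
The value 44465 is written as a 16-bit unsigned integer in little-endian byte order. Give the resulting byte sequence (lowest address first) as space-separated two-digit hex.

B1 AD

44465 in hexadecimal, padded to 16 bits, is 0xADB1.
Split into bytes (most-significant first): AD B1.
In little-endian order the low byte comes first in memory.
So at ascending addresses the bytes are B1 AD.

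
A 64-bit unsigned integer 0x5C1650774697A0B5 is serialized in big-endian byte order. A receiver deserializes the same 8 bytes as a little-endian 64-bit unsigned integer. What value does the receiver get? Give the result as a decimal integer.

Stored big-endian, the bytes at ascending addresses are 5C 16 50 77 46 97 A0 B5.
Read back as little-endian, the first byte is least significant, giving 0xB5A097467750165C.
0xB5A097467750165C = 13087626846043903580.

13087626846043903580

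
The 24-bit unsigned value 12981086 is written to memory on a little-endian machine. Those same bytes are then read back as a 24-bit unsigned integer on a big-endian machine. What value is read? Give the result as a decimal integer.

12981086 in 24-bit hexadecimal is 0xC6135E.
Stored little-endian, the bytes at ascending addresses are 5E 13 C6.
Read back as big-endian, the last byte is least significant, giving 0x5E13C6.
0x5E13C6 = 6165446.

6165446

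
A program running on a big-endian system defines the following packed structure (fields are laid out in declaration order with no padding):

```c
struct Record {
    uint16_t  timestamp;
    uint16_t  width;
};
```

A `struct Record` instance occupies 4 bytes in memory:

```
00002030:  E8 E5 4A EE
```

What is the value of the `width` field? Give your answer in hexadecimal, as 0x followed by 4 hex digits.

`width` follows `timestamp` (2 bytes), so it starts at byte offset 2 and occupies 2 bytes.
Bytes at offsets 2..3: 4A EE.
Big-endian stores the most-significant byte at the lowest address.
The bytes are already most-significant first: 0x4AEE.

0x4AEE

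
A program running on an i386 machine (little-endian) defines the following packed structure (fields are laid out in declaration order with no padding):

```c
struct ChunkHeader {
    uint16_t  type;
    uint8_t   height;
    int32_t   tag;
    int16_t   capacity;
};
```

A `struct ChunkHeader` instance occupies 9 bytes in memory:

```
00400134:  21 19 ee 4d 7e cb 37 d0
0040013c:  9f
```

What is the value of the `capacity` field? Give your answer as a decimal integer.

-24624

`capacity` follows `type` (2 B), `height` (1 B), `tag` (4 B), so it starts at offset 2 + 1 + 4 = 7 and occupies 2 bytes.
Bytes at offsets 7..8: D0 9F.
In little-endian order the low byte comes first in memory.
Reassemble most-significant byte first: 9F D0 → 0x9FD0.
Top bit is set, so as a signed 16-bit value this is 0x9FD0 − 2^16 = -24624.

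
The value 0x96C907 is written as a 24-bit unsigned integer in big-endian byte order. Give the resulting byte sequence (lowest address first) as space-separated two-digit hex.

96 C9 07

Split into bytes (most-significant first): 96 C9 07.
Big-endian: lowest address holds the most-significant byte.
So the memory order matches the most-significant-first order: 96 C9 07.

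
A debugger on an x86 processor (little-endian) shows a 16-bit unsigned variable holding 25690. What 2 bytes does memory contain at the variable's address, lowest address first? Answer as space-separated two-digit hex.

25690 in hexadecimal, padded to 16 bits, is 0x645A.
Split into bytes (most-significant first): 64 5A.
In little-endian order the low byte comes first in memory.
So at ascending addresses the bytes are 5A 64.

5A 64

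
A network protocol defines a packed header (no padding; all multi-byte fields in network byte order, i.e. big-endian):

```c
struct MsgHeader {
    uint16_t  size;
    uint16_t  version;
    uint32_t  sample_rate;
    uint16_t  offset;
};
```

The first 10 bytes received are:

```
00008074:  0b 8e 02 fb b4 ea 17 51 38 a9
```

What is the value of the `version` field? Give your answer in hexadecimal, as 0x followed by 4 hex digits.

0x02FB

`version` follows `size` (2 bytes), so it starts at byte offset 2 and occupies 2 bytes.
Bytes at offsets 2..3: 02 FB.
In big-endian order the high byte comes first in memory.
The bytes are already most-significant first: 0x02FB.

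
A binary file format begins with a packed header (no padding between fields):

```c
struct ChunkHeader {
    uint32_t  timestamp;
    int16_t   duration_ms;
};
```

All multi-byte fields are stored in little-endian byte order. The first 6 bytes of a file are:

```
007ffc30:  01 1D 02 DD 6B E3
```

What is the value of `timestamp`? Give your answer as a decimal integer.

3707903233

`timestamp` is the first field, at byte offset 0, occupying 4 bytes.
Bytes at offsets 0..3: 01 1D 02 DD.
Little-endian: lowest address holds the least-significant byte.
Reassemble most-significant byte first: DD 02 1D 01 → 0xDD021D01.
0xDD021D01 = 3707903233.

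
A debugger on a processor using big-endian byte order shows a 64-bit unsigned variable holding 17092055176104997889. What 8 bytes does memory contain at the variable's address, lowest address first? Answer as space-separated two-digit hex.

ED 33 2D A0 05 1D 74 01

17092055176104997889 in hexadecimal, padded to 64 bits, is 0xED332DA0051D7401.
Split into bytes (most-significant first): ED 33 2D A0 05 1D 74 01.
Big-endian: lowest address holds the most-significant byte.
So the memory order matches the most-significant-first order: ED 33 2D A0 05 1D 74 01.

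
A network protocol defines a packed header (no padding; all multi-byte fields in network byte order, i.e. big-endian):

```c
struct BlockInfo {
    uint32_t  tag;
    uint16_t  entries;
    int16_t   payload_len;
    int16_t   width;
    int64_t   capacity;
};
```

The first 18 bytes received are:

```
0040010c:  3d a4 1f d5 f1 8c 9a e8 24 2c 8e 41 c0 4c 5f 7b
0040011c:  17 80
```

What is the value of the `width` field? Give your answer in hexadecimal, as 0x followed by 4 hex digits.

`width` follows `tag` (4 B), `entries` (2 B), `payload_len` (2 B), so it starts at offset 4 + 2 + 2 = 8 and occupies 2 bytes.
Bytes at offsets 8..9: 24 2C.
In big-endian order the high byte comes first in memory.
The bytes are already most-significant first: 0x242C.

0x242C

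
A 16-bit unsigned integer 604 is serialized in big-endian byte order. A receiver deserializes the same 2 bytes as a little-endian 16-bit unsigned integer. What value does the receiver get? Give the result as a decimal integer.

604 in 16-bit hexadecimal is 0x025C.
Stored big-endian, the bytes at ascending addresses are 02 5C.
Read back as little-endian, the first byte is least significant, giving 0x5C02.
0x5C02 = 23554.

23554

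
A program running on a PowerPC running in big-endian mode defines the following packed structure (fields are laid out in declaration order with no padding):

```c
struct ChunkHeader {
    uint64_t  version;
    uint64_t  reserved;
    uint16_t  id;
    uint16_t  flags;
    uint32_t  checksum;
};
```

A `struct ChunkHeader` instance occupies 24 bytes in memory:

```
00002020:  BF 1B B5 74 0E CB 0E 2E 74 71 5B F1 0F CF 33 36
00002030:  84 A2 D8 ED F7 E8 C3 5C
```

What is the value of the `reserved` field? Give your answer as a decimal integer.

`reserved` follows `version` (8 bytes), so it starts at byte offset 8 and occupies 8 bytes.
Bytes at offsets 8..15: 74 71 5B F1 0F CF 33 36.
Big-endian stores the most-significant byte at the lowest address.
The bytes are already most-significant first: 0x74715BF10FCF3336.
0x74715BF10FCF3336 = 8390588671678427958.

8390588671678427958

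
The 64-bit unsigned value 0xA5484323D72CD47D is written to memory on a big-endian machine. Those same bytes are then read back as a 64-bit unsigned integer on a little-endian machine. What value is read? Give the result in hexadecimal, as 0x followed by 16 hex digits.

0x7DD42CD7234348A5

Stored big-endian, the bytes at ascending addresses are A5 48 43 23 D7 2C D4 7D.
Read back as little-endian, the first byte is least significant, giving 0x7DD42CD7234348A5.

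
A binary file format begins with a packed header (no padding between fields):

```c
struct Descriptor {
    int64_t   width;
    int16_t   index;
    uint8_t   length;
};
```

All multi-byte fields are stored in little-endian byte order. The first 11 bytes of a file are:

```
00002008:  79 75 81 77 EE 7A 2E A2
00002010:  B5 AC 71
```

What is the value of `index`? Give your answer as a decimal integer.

-21323

`index` follows `width` (8 bytes), so it starts at byte offset 8 and occupies 2 bytes.
Bytes at offsets 8..9: B5 AC.
Little-endian stores the least-significant byte at the lowest address.
Reassemble most-significant byte first: AC B5 → 0xACB5.
Top bit is set, so as a signed 16-bit value this is 0xACB5 − 2^16 = -21323.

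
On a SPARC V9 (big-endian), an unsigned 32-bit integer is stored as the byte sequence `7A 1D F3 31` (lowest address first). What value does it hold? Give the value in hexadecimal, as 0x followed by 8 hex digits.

0x7A1DF331

Big-endian stores the most-significant byte at the lowest address.
The bytes are already most-significant first: 0x7A1DF331.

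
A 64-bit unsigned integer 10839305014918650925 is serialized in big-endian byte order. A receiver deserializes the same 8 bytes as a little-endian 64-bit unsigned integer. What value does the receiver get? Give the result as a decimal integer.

3250568012040924310

10839305014918650925 in 64-bit hexadecimal is 0x966CF27B62561C2D.
Stored big-endian, the bytes at ascending addresses are 96 6C F2 7B 62 56 1C 2D.
Read back as little-endian, the first byte is least significant, giving 0x2D1C56627BF26C96.
0x2D1C56627BF26C96 = 3250568012040924310.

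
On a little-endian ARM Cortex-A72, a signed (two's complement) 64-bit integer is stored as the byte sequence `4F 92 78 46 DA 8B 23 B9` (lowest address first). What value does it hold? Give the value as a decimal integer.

-5106083782906572209

In little-endian order the low byte comes first in memory.
Reassemble most-significant byte first: B9 23 8B DA 46 78 92 4F → 0xB9238BDA4678924F.
Top bit is set, so as a signed 64-bit value this is 0xB9238BDA4678924F − 2^64 = -5106083782906572209.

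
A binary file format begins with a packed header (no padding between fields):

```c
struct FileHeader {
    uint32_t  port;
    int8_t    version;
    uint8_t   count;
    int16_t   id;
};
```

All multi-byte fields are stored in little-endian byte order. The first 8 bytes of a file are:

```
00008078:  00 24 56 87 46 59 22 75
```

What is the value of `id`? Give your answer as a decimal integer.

`id` follows `port` (4 B), `version` (1 B), `count` (1 B), so it starts at offset 4 + 1 + 1 = 6 and occupies 2 bytes.
Bytes at offsets 6..7: 22 75.
Little-endian stores the least-significant byte at the lowest address.
Reassemble most-significant byte first: 75 22 → 0x7522.
0x7522 = 29986.

29986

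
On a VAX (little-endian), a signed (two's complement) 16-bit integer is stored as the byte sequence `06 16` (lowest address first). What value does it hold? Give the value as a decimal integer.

5638

In little-endian order the low byte comes first in memory.
Reassemble most-significant byte first: 16 06 → 0x1606.
0x1606 = 5638.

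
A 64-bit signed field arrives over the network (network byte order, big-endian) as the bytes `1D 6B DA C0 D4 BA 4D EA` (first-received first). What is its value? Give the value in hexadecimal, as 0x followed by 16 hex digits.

Big-endian: lowest address holds the most-significant byte.
The bytes are already most-significant first: 0x1D6BDAC0D4BA4DEA.

0x1D6BDAC0D4BA4DEA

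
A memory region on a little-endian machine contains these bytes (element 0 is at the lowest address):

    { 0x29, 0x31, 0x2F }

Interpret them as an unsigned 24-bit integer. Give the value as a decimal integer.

3092777

Little-endian stores the least-significant byte at the lowest address.
Reassemble most-significant byte first: 2F 31 29 → 0x2F3129.
0x2F3129 = 3092777.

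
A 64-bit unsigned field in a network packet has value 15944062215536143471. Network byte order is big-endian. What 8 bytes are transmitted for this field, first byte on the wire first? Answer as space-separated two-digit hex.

15944062215536143471 in hexadecimal, padded to 64 bits, is 0xDD44B01C19C26C6F.
Split into bytes (most-significant first): DD 44 B0 1C 19 C2 6C 6F.
In big-endian order the high byte comes first in memory.
So the memory order matches the most-significant-first order: DD 44 B0 1C 19 C2 6C 6F.

DD 44 B0 1C 19 C2 6C 6F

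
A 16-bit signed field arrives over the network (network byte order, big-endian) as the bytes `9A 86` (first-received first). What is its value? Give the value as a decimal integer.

Big-endian stores the most-significant byte at the lowest address.
The bytes are already most-significant first: 0x9A86.
Top bit is set, so as a signed 16-bit value this is 0x9A86 − 2^16 = -25978.

-25978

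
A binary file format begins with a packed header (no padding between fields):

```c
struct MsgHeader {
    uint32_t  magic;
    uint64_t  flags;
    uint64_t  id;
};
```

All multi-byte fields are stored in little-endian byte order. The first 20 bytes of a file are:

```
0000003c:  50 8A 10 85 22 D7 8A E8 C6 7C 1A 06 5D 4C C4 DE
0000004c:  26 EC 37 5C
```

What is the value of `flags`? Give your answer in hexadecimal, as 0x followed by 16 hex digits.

0x061A7CC6E88AD722

`flags` follows `magic` (4 bytes), so it starts at byte offset 4 and occupies 8 bytes.
Bytes at offsets 4..11: 22 D7 8A E8 C6 7C 1A 06.
Little-endian: lowest address holds the least-significant byte.
Reassemble most-significant byte first: 06 1A 7C C6 E8 8A D7 22 → 0x061A7CC6E88AD722.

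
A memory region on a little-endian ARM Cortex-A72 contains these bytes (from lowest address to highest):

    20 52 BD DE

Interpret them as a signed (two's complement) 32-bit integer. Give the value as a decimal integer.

-558018016

Little-endian stores the least-significant byte at the lowest address.
Reassemble most-significant byte first: DE BD 52 20 → 0xDEBD5220.
Top bit is set, so as a signed 32-bit value this is 0xDEBD5220 − 2^32 = -558018016.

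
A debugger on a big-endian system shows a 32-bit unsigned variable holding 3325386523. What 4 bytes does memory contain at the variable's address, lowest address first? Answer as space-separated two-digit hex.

3325386523 in hexadecimal, padded to 32 bits, is 0xC6355F1B.
Split into bytes (most-significant first): C6 35 5F 1B.
Big-endian stores the most-significant byte at the lowest address.
So the memory order matches the most-significant-first order: C6 35 5F 1B.

C6 35 5F 1B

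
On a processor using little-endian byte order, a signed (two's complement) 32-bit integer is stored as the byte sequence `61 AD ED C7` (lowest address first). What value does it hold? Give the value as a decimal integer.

Little-endian: lowest address holds the least-significant byte.
Reassemble most-significant byte first: C7 ED AD 61 → 0xC7EDAD61.
Top bit is set, so as a signed 32-bit value this is 0xC7EDAD61 − 2^32 = -940724895.

-940724895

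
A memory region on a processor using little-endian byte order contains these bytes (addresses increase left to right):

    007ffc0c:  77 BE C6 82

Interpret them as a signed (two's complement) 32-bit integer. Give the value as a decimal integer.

Little-endian stores the least-significant byte at the lowest address.
Reassemble most-significant byte first: 82 C6 BE 77 → 0x82C6BE77.
Top bit is set, so as a signed 32-bit value this is 0x82C6BE77 − 2^32 = -2100904329.

-2100904329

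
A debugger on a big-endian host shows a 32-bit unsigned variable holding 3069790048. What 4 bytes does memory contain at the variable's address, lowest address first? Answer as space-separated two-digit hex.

3069790048 in hexadecimal, padded to 32 bits, is 0xB6F94760.
Split into bytes (most-significant first): B6 F9 47 60.
Big-endian: lowest address holds the most-significant byte.
So the memory order matches the most-significant-first order: B6 F9 47 60.

B6 F9 47 60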